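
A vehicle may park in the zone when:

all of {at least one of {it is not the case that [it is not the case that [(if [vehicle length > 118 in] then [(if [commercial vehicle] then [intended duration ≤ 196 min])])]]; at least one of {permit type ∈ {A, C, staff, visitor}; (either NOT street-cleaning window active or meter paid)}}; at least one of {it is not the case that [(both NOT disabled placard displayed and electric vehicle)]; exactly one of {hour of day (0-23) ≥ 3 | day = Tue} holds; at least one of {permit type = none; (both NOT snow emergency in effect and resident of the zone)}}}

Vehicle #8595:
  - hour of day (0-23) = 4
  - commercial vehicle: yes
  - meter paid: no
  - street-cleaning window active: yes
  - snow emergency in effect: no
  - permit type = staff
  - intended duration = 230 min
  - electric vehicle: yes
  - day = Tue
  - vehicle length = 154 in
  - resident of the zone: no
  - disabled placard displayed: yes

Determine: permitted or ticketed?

Atomic conditions:
  vehicle length > 118 in: 154 > 118 is true
  commercial vehicle: yes → true
  intended duration ≤ 196 min: 230 ≤ 196 is false
  permit type ∈ {A, C, staff, visitor}: staff is in the set → true
  NOT street-cleaning window active: yes → false
  meter paid: no → false
  NOT disabled placard displayed: yes → false
  electric vehicle: yes → true
  hour of day (0-23) ≥ 3: 4 ≥ 3 is true
  day = Tue: Tue == Tue is true
  permit type = none: staff == none is false
  NOT snow emergency in effect: no → true
  resident of the zone: no → false
Combine:
[1.1.1.1.2] true → false = false
[1.1.1.1] true → false = false
[1.1.1] NOT false = true
[1.1] NOT true = false
[1.2.2] false OR false = false
[1.2] true OR false = true
[1] false OR true = true
[2.1.1] false AND true = false
[2.1] NOT false = true
[2.2] exactly-one(true, true) = false
[2.3.2] true AND false = false
[2.3] false OR false = false
[2] true OR false OR false = true
[root] true AND true = true
Overall: true → permitted

Permitted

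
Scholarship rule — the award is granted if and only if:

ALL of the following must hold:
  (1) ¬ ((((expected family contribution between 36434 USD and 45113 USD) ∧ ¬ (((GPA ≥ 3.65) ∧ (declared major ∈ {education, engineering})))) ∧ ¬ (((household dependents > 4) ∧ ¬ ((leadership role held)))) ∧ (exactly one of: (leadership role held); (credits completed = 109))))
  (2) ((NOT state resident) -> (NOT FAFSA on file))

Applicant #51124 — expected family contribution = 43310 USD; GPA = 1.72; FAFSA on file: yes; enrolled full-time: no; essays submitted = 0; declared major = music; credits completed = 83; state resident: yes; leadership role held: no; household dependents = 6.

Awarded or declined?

Atomic conditions:
  expected family contribution between 36434 USD and 45113 USD: 43310 in [36434, 45113] is true
  GPA ≥ 3.65: 1.72 ≥ 3.65 is false
  declared major ∈ {education, engineering}: music is not in the set → false
  household dependents > 4: 6 > 4 is true
  leadership role held: no → false
  credits completed = 109: 83 == 109 is false
  NOT state resident: yes → false
  NOT FAFSA on file: yes → false
Combine:
[1.1.1.2.1] false AND false = false
[1.1.1.2] NOT false = true
[1.1.1] true AND true = true
[1.1.2.1.2] NOT false = true
[1.1.2.1] true AND true = true
[1.1.2] NOT true = false
[1.1.3] exactly-one(false, false) = false
[1.1] true AND false AND false = false
[1] NOT false = true
[2] false → false (antecedent false ⇒ implication holds) = true
[root] true AND true = true
Overall: true → awarded

Awarded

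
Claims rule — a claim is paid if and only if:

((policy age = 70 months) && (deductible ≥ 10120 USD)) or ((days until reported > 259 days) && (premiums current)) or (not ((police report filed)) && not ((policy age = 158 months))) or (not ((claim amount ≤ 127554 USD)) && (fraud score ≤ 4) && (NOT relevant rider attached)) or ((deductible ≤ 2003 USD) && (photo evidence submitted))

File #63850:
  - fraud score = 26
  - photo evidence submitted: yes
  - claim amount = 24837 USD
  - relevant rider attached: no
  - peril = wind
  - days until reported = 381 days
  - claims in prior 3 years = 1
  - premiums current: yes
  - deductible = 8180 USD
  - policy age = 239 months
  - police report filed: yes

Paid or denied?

Paid

Atomic conditions:
  policy age = 70 months: 239 == 70 is false
  deductible ≥ 10120 USD: 8180 ≥ 10120 is false
  days until reported > 259 days: 381 > 259 is true
  premiums current: yes → true
  police report filed: yes → true
  policy age = 158 months: 239 == 158 is false
  claim amount ≤ 127554 USD: 24837 ≤ 127554 is true
  fraud score ≤ 4: 26 ≤ 4 is false
  NOT relevant rider attached: no → true
  deductible ≤ 2003 USD: 8180 ≤ 2003 is false
  photo evidence submitted: yes → true
Combine:
[1] false AND false = false
[2] true AND true = true
[3.1] NOT true = false
[3.2] NOT false = true
[3] false AND true = false
[4.1] NOT true = false
[4] false AND false AND true = false
[5] false AND true = false
[root] false OR true OR false OR false OR false = true
Overall: true → paid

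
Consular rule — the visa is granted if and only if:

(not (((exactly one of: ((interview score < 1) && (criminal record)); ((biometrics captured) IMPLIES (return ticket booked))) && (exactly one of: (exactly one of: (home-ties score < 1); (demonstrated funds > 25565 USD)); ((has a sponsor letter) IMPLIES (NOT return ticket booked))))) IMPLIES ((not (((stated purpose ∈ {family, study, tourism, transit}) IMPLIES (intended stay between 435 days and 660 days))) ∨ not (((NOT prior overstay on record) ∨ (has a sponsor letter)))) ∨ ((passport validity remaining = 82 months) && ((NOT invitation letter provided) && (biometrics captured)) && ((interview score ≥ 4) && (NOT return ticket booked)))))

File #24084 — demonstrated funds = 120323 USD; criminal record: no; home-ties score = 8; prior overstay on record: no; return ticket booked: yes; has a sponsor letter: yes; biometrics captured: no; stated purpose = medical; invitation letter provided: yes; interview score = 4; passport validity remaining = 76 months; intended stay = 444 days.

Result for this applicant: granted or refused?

Granted

Atomic conditions:
  interview score < 1: 4 < 1 is false
  criminal record: no → false
  biometrics captured: no → false
  return ticket booked: yes → true
  home-ties score < 1: 8 < 1 is false
  demonstrated funds > 25565 USD: 120323 > 25565 is true
  has a sponsor letter: yes → true
  NOT return ticket booked: yes → false
  stated purpose ∈ {family, study, tourism, transit}: medical is not in the set → false
  intended stay between 435 days and 660 days: 444 in [435, 660] is true
  NOT prior overstay on record: no → true
  passport validity remaining = 82 months: 76 == 82 is false
  NOT invitation letter provided: yes → false
  interview score ≥ 4: 4 ≥ 4 is true
Combine:
[1.1.1.1] false AND false = false
[1.1.1.2] false → true (antecedent false ⇒ implication holds) = true
[1.1.1] exactly-one(false, true) = true
[1.1.2.1] exactly-one(false, true) = true
[1.1.2.2] true → false = false
[1.1.2] exactly-one(true, false) = true
[1.1] true AND true = true
[1] NOT true = false
[2.1.1.1] false → true (antecedent false ⇒ implication holds) = true
[2.1.1] NOT true = false
[2.1.2.1] true OR true = true
[2.1.2] NOT true = false
[2.1] false OR false = false
[2.2.2] false AND false = false
[2.2.3] true AND false = false
[2.2] false AND false AND false = false
[2] false OR false = false
[root] false → false (antecedent false ⇒ implication holds) = true
Overall: true → granted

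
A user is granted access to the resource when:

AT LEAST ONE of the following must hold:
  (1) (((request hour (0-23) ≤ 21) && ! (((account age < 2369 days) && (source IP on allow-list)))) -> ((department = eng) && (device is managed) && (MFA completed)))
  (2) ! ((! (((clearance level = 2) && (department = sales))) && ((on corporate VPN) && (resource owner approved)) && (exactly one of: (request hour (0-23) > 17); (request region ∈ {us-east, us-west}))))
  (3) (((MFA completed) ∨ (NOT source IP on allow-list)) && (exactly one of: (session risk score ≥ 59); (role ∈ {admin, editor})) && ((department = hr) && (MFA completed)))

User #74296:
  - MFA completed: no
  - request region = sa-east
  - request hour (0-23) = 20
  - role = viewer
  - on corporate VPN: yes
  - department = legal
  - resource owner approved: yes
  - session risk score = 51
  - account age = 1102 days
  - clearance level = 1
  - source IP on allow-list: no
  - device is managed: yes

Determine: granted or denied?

Denied

Atomic conditions:
  request hour (0-23) ≤ 21: 20 ≤ 21 is true
  account age < 2369 days: 1102 < 2369 is true
  source IP on allow-list: no → false
  department = eng: legal == eng is false
  device is managed: yes → true
  MFA completed: no → false
  clearance level = 2: 1 == 2 is false
  department = sales: legal == sales is false
  on corporate VPN: yes → true
  resource owner approved: yes → true
  request hour (0-23) > 17: 20 > 17 is true
  request region ∈ {us-east, us-west}: sa-east is not in the set → false
  NOT source IP on allow-list: no → true
  session risk score ≥ 59: 51 ≥ 59 is false
  role ∈ {admin, editor}: viewer is not in the set → false
  department = hr: legal == hr is false
Combine:
[1.1.2.1] true AND false = false
[1.1.2] NOT false = true
[1.1] true AND true = true
[1.2] false AND true AND false = false
[1] true → false = false
[2.1.1.1] false AND false = false
[2.1.1] NOT false = true
[2.1.2] true AND true = true
[2.1.3] exactly-one(true, false) = true
[2.1] true AND true AND true = true
[2] NOT true = false
[3.1] false OR true = true
[3.2] exactly-one(false, false) = false
[3.3] false AND false = false
[3] true AND false AND false = false
[root] false OR false OR false = false
Overall: false → denied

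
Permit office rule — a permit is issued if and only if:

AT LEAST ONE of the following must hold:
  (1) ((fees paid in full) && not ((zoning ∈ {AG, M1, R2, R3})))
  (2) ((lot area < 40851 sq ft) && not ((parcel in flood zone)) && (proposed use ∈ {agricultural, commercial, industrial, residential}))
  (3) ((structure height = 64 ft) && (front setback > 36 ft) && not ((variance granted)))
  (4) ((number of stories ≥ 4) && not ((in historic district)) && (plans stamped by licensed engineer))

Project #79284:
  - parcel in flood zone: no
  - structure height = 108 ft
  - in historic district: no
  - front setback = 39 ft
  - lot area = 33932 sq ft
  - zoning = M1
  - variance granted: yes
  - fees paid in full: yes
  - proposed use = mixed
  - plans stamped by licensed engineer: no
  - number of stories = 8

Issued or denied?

Denied

Atomic conditions:
  fees paid in full: yes → true
  zoning ∈ {AG, M1, R2, R3}: M1 is in the set → true
  lot area < 40851 sq ft: 33932 < 40851 is true
  parcel in flood zone: no → false
  proposed use ∈ {agricultural, commercial, industrial, residential}: mixed is not in the set → false
  structure height = 64 ft: 108 == 64 is false
  front setback > 36 ft: 39 > 36 is true
  variance granted: yes → true
  number of stories ≥ 4: 8 ≥ 4 is true
  in historic district: no → false
  plans stamped by licensed engineer: no → false
Combine:
[1.2] NOT true = false
[1] true AND false = false
[2.2] NOT false = true
[2] true AND true AND false = false
[3.3] NOT true = false
[3] false AND true AND false = false
[4.2] NOT false = true
[4] true AND true AND false = false
[root] false OR false OR false OR false = false
Overall: false → denied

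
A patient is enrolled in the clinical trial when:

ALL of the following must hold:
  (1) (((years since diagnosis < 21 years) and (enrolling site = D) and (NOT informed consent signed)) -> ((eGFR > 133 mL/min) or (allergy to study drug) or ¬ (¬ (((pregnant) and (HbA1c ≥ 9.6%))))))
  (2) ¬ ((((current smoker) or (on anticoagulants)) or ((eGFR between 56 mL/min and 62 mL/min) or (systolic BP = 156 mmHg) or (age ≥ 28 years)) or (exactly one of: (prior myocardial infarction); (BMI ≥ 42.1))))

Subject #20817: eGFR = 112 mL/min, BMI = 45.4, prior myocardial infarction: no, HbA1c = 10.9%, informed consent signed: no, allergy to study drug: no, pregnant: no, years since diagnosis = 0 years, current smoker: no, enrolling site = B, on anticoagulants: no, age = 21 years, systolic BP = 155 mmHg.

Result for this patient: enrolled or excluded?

Atomic conditions:
  years since diagnosis < 21 years: 0 < 21 is true
  enrolling site = D: B == D is false
  NOT informed consent signed: no → true
  eGFR > 133 mL/min: 112 > 133 is false
  allergy to study drug: no → false
  pregnant: no → false
  HbA1c ≥ 9.6%: 10.9 ≥ 9.6 is true
  current smoker: no → false
  on anticoagulants: no → false
  eGFR between 56 mL/min and 62 mL/min: 112 in [56, 62] is false
  systolic BP = 156 mmHg: 155 == 156 is false
  age ≥ 28 years: 21 ≥ 28 is false
  prior myocardial infarction: no → false
  BMI ≥ 42.1: 45.4 ≥ 42.1 is true
Combine:
[1.1] true AND false AND true = false
[1.2.3.1.1] false AND true = false
[1.2.3.1] NOT false = true
[1.2.3] NOT true = false
[1.2] false OR false OR false = false
[1] false → false (antecedent false ⇒ implication holds) = true
[2.1.1] false OR false = false
[2.1.2] false OR false OR false = false
[2.1.3] exactly-one(false, true) = true
[2.1] false OR false OR true = true
[2] NOT true = false
[root] true AND false = false
Overall: false → excluded

Excluded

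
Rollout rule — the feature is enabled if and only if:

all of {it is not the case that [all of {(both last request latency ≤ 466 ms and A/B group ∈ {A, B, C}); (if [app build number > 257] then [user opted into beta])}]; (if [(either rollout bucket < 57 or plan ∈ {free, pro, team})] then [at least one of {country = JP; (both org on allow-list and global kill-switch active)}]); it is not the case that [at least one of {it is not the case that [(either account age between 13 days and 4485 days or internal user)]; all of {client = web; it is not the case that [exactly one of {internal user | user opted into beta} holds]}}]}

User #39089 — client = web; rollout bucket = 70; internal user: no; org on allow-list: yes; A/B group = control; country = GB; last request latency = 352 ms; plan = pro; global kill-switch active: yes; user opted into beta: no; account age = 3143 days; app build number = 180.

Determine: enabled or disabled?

Atomic conditions:
  last request latency ≤ 466 ms: 352 ≤ 466 is true
  A/B group ∈ {A, B, C}: control is not in the set → false
  app build number > 257: 180 > 257 is false
  user opted into beta: no → false
  rollout bucket < 57: 70 < 57 is false
  plan ∈ {free, pro, team}: pro is in the set → true
  country = JP: GB == JP is false
  org on allow-list: yes → true
  global kill-switch active: yes → true
  account age between 13 days and 4485 days: 3143 in [13, 4485] is true
  internal user: no → false
  client = web: web == web is true
Combine:
[1.1.1] true AND false = false
[1.1.2] false → false (antecedent false ⇒ implication holds) = true
[1.1] false AND true = false
[1] NOT false = true
[2.1] false OR true = true
[2.2.2] true AND true = true
[2.2] false OR true = true
[2] true → true = true
[3.1.1.1] true OR false = true
[3.1.1] NOT true = false
[3.1.2.2.1] exactly-one(false, false) = false
[3.1.2.2] NOT false = true
[3.1.2] true AND true = true
[3.1] false OR true = true
[3] NOT true = false
[root] true AND true AND false = false
Overall: false → disabled

Disabled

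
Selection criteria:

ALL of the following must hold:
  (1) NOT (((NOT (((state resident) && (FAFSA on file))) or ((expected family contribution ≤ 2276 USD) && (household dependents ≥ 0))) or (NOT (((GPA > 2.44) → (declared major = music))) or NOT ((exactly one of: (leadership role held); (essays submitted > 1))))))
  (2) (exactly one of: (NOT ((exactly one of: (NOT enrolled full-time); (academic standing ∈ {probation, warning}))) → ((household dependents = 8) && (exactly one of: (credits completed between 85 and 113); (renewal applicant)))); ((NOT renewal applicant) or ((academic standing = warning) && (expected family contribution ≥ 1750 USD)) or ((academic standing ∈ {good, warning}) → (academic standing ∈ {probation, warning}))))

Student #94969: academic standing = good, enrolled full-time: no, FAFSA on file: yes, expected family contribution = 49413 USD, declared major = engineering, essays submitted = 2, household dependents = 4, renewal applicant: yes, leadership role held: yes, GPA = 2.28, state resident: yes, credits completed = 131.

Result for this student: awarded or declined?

Atomic conditions:
  state resident: yes → true
  FAFSA on file: yes → true
  expected family contribution ≤ 2276 USD: 49413 ≤ 2276 is false
  household dependents ≥ 0: 4 ≥ 0 is true
  GPA > 2.44: 2.28 > 2.44 is false
  declared major = music: engineering == music is false
  leadership role held: yes → true
  essays submitted > 1: 2 > 1 is true
  NOT enrolled full-time: no → true
  academic standing ∈ {probation, warning}: good is not in the set → false
  household dependents = 8: 4 == 8 is false
  credits completed between 85 and 113: 131 in [85, 113] is false
  renewal applicant: yes → true
  NOT renewal applicant: yes → false
  academic standing = warning: good == warning is false
  expected family contribution ≥ 1750 USD: 49413 ≥ 1750 is true
  academic standing ∈ {good, warning}: good is in the set → true
Combine:
[1.1.1.1.1] true AND true = true
[1.1.1.1] NOT true = false
[1.1.1.2] false AND true = false
[1.1.1] false OR false = false
[1.1.2.1.1] false → false (antecedent false ⇒ implication holds) = true
[1.1.2.1] NOT true = false
[1.1.2.2.1] exactly-one(true, true) = false
[1.1.2.2] NOT false = true
[1.1.2] false OR true = true
[1.1] false OR true = true
[1] NOT true = false
[2.1.1.1] exactly-one(true, false) = true
[2.1.1] NOT true = false
[2.1.2.2] exactly-one(false, true) = true
[2.1.2] false AND true = false
[2.1] false → false (antecedent false ⇒ implication holds) = true
[2.2.2] false AND true = false
[2.2.3] true → false = false
[2.2] false OR false OR false = false
[2] exactly-one(true, false) = true
[root] false AND true = false
Overall: false → declined

Declined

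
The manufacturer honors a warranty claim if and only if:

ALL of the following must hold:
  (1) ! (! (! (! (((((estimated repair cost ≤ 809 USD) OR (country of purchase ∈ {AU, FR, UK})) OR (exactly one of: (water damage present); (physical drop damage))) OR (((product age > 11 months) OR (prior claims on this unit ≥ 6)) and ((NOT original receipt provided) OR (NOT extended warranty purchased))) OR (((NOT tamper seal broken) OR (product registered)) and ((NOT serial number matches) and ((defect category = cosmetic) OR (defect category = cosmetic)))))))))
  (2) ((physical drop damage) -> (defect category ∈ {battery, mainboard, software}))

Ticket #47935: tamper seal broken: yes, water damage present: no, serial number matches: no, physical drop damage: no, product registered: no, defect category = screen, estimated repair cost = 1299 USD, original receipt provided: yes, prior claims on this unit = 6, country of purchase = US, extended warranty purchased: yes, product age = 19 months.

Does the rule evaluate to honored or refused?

Atomic conditions:
  estimated repair cost ≤ 809 USD: 1299 ≤ 809 is false
  country of purchase ∈ {AU, FR, UK}: US is not in the set → false
  water damage present: no → false
  physical drop damage: no → false
  product age > 11 months: 19 > 11 is true
  prior claims on this unit ≥ 6: 6 ≥ 6 is true
  NOT original receipt provided: yes → false
  NOT extended warranty purchased: yes → false
  NOT tamper seal broken: yes → false
  product registered: no → false
  NOT serial number matches: no → true
  defect category = cosmetic: screen == cosmetic is false
  defect category ∈ {battery, mainboard, software}: screen is not in the set → false
Combine:
[1.1.1.1.1.1.1] false OR false = false
[1.1.1.1.1.1.2] exactly-one(false, false) = false
[1.1.1.1.1.1] false OR false = false
[1.1.1.1.1.2.1] true OR true = true
[1.1.1.1.1.2.2] false OR false = false
[1.1.1.1.1.2] true AND false = false
[1.1.1.1.1.3.1] false OR false = false
[1.1.1.1.1.3.2.2] false OR false = false
[1.1.1.1.1.3.2] true AND false = false
[1.1.1.1.1.3] false AND false = false
[1.1.1.1.1] false OR false OR false = false
[1.1.1.1] NOT false = true
[1.1.1] NOT true = false
[1.1] NOT false = true
[1] NOT true = false
[2] false → false (antecedent false ⇒ implication holds) = true
[root] false AND true = false
Overall: false → refused

Refused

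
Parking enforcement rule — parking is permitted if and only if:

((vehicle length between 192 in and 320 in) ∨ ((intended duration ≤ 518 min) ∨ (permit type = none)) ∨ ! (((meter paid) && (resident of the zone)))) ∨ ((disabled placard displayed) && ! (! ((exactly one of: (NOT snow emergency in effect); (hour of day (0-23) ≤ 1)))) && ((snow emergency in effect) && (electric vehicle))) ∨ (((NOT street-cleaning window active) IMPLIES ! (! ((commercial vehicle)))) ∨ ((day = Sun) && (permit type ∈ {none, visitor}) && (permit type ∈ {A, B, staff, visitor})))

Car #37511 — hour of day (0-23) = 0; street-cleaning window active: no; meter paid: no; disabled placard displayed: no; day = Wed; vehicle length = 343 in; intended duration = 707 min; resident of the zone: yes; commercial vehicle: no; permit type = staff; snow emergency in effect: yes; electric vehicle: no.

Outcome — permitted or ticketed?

Permitted

Atomic conditions:
  vehicle length between 192 in and 320 in: 343 in [192, 320] is false
  intended duration ≤ 518 min: 707 ≤ 518 is false
  permit type = none: staff == none is false
  meter paid: no → false
  resident of the zone: yes → true
  disabled placard displayed: no → false
  NOT snow emergency in effect: yes → false
  hour of day (0-23) ≤ 1: 0 ≤ 1 is true
  snow emergency in effect: yes → true
  electric vehicle: no → false
  NOT street-cleaning window active: no → true
  commercial vehicle: no → false
  day = Sun: Wed == Sun is false
  permit type ∈ {none, visitor}: staff is not in the set → false
  permit type ∈ {A, B, staff, visitor}: staff is in the set → true
Combine:
[1.2] false OR false = false
[1.3.1] false AND true = false
[1.3] NOT false = true
[1] false OR false OR true = true
[2.2.1.1] exactly-one(false, true) = true
[2.2.1] NOT true = false
[2.2] NOT false = true
[2.3] true AND false = false
[2] false AND true AND false = false
[3.1.2.1] NOT false = true
[3.1.2] NOT true = false
[3.1] true → false = false
[3.2] false AND false AND true = false
[3] false OR false = false
[root] true OR false OR false = true
Overall: true → permitted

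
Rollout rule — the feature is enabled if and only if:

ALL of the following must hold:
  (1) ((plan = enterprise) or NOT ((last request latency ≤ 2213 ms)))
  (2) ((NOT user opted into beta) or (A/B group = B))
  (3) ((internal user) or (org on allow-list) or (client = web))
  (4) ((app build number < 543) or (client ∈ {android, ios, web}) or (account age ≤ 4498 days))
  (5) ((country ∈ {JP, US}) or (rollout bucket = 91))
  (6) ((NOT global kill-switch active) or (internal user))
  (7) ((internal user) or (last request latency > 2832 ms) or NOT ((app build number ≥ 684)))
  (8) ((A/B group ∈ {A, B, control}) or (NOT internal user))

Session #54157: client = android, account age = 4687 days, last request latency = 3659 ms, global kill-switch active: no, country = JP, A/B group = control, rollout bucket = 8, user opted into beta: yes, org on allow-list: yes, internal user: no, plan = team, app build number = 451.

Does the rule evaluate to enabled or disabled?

Disabled

Atomic conditions:
  plan = enterprise: team == enterprise is false
  last request latency ≤ 2213 ms: 3659 ≤ 2213 is false
  NOT user opted into beta: yes → false
  A/B group = B: control == B is false
  internal user: no → false
  org on allow-list: yes → true
  client = web: android == web is false
  app build number < 543: 451 < 543 is true
  client ∈ {android, ios, web}: android is in the set → true
  account age ≤ 4498 days: 4687 ≤ 4498 is false
  country ∈ {JP, US}: JP is in the set → true
  rollout bucket = 91: 8 == 91 is false
  NOT global kill-switch active: no → true
  last request latency > 2832 ms: 3659 > 2832 is true
  app build number ≥ 684: 451 ≥ 684 is false
  A/B group ∈ {A, B, control}: control is in the set → true
  NOT internal user: no → true
Combine:
[1.2] NOT false = true
[1] false OR true = true
[2] false OR false = false
[3] false OR true OR false = true
[4] true OR true OR false = true
[5] true OR false = true
[6] true OR false = true
[7.3] NOT false = true
[7] false OR true OR true = true
[8] true OR true = true
[root] true AND false AND true AND true AND true AND true AND true AND true = false
Overall: false → disabled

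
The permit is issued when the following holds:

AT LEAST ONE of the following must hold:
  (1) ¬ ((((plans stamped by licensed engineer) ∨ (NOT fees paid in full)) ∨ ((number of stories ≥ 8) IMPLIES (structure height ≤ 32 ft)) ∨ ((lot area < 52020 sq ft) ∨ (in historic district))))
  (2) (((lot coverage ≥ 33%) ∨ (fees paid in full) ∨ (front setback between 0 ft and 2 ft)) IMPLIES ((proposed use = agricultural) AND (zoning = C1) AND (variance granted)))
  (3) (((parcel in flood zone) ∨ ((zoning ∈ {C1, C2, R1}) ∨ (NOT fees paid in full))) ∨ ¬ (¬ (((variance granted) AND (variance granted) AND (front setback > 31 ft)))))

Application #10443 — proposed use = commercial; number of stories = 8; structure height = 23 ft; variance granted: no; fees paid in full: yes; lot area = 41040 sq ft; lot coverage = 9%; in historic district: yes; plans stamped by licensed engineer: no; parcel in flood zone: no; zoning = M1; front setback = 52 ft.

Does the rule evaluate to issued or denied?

Atomic conditions:
  plans stamped by licensed engineer: no → false
  NOT fees paid in full: yes → false
  number of stories ≥ 8: 8 ≥ 8 is true
  structure height ≤ 32 ft: 23 ≤ 32 is true
  lot area < 52020 sq ft: 41040 < 52020 is true
  in historic district: yes → true
  lot coverage ≥ 33%: 9 ≥ 33 is false
  fees paid in full: yes → true
  front setback between 0 ft and 2 ft: 52 in [0, 2] is false
  proposed use = agricultural: commercial == agricultural is false
  zoning = C1: M1 == C1 is false
  variance granted: no → false
  parcel in flood zone: no → false
  zoning ∈ {C1, C2, R1}: M1 is not in the set → false
  front setback > 31 ft: 52 > 31 is true
Combine:
[1.1.1] false OR false = false
[1.1.2] true → true = true
[1.1.3] true OR true = true
[1.1] false OR true OR true = true
[1] NOT true = false
[2.1] false OR true OR false = true
[2.2] false AND false AND false = false
[2] true → false = false
[3.1.2] false OR false = false
[3.1] false OR false = false
[3.2.1.1] false AND false AND true = false
[3.2.1] NOT false = true
[3.2] NOT true = false
[3] false OR false = false
[root] false OR false OR false = false
Overall: false → denied

Denied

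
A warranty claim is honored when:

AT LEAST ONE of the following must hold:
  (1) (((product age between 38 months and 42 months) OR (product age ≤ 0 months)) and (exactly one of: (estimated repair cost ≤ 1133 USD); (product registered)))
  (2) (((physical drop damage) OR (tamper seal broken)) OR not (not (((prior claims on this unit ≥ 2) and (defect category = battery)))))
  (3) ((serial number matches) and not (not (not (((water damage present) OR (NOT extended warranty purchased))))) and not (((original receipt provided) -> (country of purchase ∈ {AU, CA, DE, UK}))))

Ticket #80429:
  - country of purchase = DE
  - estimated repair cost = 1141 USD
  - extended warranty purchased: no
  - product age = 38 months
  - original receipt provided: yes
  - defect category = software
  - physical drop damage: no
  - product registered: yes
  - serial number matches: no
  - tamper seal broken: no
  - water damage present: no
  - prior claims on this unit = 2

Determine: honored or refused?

Atomic conditions:
  product age between 38 months and 42 months: 38 in [38, 42] is true
  product age ≤ 0 months: 38 ≤ 0 is false
  estimated repair cost ≤ 1133 USD: 1141 ≤ 1133 is false
  product registered: yes → true
  physical drop damage: no → false
  tamper seal broken: no → false
  prior claims on this unit ≥ 2: 2 ≥ 2 is true
  defect category = battery: software == battery is false
  serial number matches: no → false
  water damage present: no → false
  NOT extended warranty purchased: no → true
  original receipt provided: yes → true
  country of purchase ∈ {AU, CA, DE, UK}: DE is in the set → true
Combine:
[1.1] true OR false = true
[1.2] exactly-one(false, true) = true
[1] true AND true = true
[2.1] false OR false = false
[2.2.1.1] true AND false = false
[2.2.1] NOT false = true
[2.2] NOT true = false
[2] false OR false = false
[3.2.1.1.1] false OR true = true
[3.2.1.1] NOT true = false
[3.2.1] NOT false = true
[3.2] NOT true = false
[3.3.1] true → true = true
[3.3] NOT true = false
[3] false AND false AND false = false
[root] true OR false OR false = true
Overall: true → honored

Honored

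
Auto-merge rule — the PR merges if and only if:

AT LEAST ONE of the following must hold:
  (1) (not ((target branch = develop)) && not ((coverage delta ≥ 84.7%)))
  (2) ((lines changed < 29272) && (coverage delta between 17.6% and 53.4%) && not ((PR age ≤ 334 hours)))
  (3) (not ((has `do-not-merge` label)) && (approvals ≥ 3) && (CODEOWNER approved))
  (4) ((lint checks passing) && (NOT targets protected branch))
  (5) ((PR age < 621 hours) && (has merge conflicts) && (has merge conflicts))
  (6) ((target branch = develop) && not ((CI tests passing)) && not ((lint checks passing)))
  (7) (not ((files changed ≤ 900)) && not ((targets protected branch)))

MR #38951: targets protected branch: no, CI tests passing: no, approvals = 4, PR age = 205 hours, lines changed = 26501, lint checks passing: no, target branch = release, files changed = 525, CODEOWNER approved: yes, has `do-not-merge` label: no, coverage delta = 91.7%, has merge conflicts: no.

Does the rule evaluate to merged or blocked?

Merged

Atomic conditions:
  target branch = develop: release == develop is false
  coverage delta ≥ 84.7%: 91.7 ≥ 84.7 is true
  lines changed < 29272: 26501 < 29272 is true
  coverage delta between 17.6% and 53.4%: 91.7 in [17.6, 53.4] is false
  PR age ≤ 334 hours: 205 ≤ 334 is true
  has `do-not-merge` label: no → false
  approvals ≥ 3: 4 ≥ 3 is true
  CODEOWNER approved: yes → true
  lint checks passing: no → false
  NOT targets protected branch: no → true
  PR age < 621 hours: 205 < 621 is true
  has merge conflicts: no → false
  CI tests passing: no → false
  files changed ≤ 900: 525 ≤ 900 is true
  targets protected branch: no → false
Combine:
[1.1] NOT false = true
[1.2] NOT true = false
[1] true AND false = false
[2.3] NOT true = false
[2] true AND false AND false = false
[3.1] NOT false = true
[3] true AND true AND true = true
[4] false AND true = false
[5] true AND false AND false = false
[6.2] NOT false = true
[6.3] NOT false = true
[6] false AND true AND true = false
[7.1] NOT true = false
[7.2] NOT false = true
[7] false AND true = false
[root] false OR false OR true OR false OR false OR false OR false = true
Overall: true → merged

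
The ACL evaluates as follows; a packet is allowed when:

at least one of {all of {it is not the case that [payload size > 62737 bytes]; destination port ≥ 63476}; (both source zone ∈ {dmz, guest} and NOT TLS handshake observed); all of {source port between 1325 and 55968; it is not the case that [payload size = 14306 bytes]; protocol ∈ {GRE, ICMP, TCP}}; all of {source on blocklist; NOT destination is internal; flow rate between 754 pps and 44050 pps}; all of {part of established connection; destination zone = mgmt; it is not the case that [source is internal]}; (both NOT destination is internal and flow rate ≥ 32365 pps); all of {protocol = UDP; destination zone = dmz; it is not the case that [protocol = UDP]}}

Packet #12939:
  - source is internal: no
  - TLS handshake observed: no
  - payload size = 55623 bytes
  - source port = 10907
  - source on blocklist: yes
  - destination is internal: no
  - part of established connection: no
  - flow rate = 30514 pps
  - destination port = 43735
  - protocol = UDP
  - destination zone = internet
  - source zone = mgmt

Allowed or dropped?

Atomic conditions:
  payload size > 62737 bytes: 55623 > 62737 is false
  destination port ≥ 63476: 43735 ≥ 63476 is false
  source zone ∈ {dmz, guest}: mgmt is not in the set → false
  NOT TLS handshake observed: no → true
  source port between 1325 and 55968: 10907 in [1325, 55968] is true
  payload size = 14306 bytes: 55623 == 14306 is false
  protocol ∈ {GRE, ICMP, TCP}: UDP is not in the set → false
  source on blocklist: yes → true
  NOT destination is internal: no → true
  flow rate between 754 pps and 44050 pps: 30514 in [754, 44050] is true
  part of established connection: no → false
  destination zone = mgmt: internet == mgmt is false
  source is internal: no → false
  flow rate ≥ 32365 pps: 30514 ≥ 32365 is false
  protocol = UDP: UDP == UDP is true
  destination zone = dmz: internet == dmz is false
Combine:
[1.1] NOT false = true
[1] true AND false = false
[2] false AND true = false
[3.2] NOT false = true
[3] true AND true AND false = false
[4] true AND true AND true = true
[5.3] NOT false = true
[5] false AND false AND true = false
[6] true AND false = false
[7.3] NOT true = false
[7] true AND false AND false = false
[root] false OR false OR false OR true OR false OR false OR false = true
Overall: true → allowed

Allowed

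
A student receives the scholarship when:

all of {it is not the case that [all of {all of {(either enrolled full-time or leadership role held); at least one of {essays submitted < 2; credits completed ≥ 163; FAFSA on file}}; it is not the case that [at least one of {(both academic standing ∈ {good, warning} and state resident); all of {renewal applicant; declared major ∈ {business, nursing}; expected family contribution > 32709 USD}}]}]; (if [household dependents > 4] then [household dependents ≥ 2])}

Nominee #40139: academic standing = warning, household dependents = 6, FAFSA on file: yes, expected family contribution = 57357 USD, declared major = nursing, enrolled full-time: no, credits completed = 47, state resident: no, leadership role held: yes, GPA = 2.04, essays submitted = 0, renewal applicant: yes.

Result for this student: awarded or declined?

Atomic conditions:
  enrolled full-time: no → false
  leadership role held: yes → true
  essays submitted < 2: 0 < 2 is true
  credits completed ≥ 163: 47 ≥ 163 is false
  FAFSA on file: yes → true
  academic standing ∈ {good, warning}: warning is in the set → true
  state resident: no → false
  renewal applicant: yes → true
  declared major ∈ {business, nursing}: nursing is in the set → true
  expected family contribution > 32709 USD: 57357 > 32709 is true
  household dependents > 4: 6 > 4 is true
  household dependents ≥ 2: 6 ≥ 2 is true
Combine:
[1.1.1.1] false OR true = true
[1.1.1.2] true OR false OR true = true
[1.1.1] true AND true = true
[1.1.2.1.1] true AND false = false
[1.1.2.1.2] true AND true AND true = true
[1.1.2.1] false OR true = true
[1.1.2] NOT true = false
[1.1] true AND false = false
[1] NOT false = true
[2] true → true = true
[root] true AND true = true
Overall: true → awarded

Awarded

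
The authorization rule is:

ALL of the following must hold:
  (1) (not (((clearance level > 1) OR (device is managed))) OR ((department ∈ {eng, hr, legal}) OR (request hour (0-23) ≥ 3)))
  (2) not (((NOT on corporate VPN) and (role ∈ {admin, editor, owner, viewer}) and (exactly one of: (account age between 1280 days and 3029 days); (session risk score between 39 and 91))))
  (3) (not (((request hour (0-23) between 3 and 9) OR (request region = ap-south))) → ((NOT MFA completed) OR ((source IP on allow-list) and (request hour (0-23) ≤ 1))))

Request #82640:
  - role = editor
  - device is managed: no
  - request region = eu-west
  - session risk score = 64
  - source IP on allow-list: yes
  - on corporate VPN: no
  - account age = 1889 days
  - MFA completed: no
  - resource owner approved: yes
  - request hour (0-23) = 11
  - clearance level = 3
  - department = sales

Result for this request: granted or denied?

Atomic conditions:
  clearance level > 1: 3 > 1 is true
  device is managed: no → false
  department ∈ {eng, hr, legal}: sales is not in the set → false
  request hour (0-23) ≥ 3: 11 ≥ 3 is true
  NOT on corporate VPN: no → true
  role ∈ {admin, editor, owner, viewer}: editor is in the set → true
  account age between 1280 days and 3029 days: 1889 in [1280, 3029] is true
  session risk score between 39 and 91: 64 in [39, 91] is true
  request hour (0-23) between 3 and 9: 11 in [3, 9] is false
  request region = ap-south: eu-west == ap-south is false
  NOT MFA completed: no → true
  source IP on allow-list: yes → true
  request hour (0-23) ≤ 1: 11 ≤ 1 is false
Combine:
[1.1.1] true OR false = true
[1.1] NOT true = false
[1.2] false OR true = true
[1] false OR true = true
[2.1.3] exactly-one(true, true) = false
[2.1] true AND true AND false = false
[2] NOT false = true
[3.1.1] false OR false = false
[3.1] NOT false = true
[3.2.2] true AND false = false
[3.2] true OR false = true
[3] true → true = true
[root] true AND true AND true = true
Overall: true → granted

Granted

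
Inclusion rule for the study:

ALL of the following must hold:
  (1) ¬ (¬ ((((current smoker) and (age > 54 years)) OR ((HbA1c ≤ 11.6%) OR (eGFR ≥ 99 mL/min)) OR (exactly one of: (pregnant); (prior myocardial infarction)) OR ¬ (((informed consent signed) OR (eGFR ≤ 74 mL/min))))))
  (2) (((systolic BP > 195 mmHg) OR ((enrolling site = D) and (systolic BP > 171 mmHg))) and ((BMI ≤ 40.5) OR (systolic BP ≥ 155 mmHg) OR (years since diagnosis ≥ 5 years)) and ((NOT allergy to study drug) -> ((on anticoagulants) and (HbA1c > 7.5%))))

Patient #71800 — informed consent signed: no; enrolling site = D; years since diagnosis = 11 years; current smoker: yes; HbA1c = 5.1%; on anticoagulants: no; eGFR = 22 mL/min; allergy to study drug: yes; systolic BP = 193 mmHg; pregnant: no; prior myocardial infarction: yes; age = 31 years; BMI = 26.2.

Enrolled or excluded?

Atomic conditions:
  current smoker: yes → true
  age > 54 years: 31 > 54 is false
  HbA1c ≤ 11.6%: 5.1 ≤ 11.6 is true
  eGFR ≥ 99 mL/min: 22 ≥ 99 is false
  pregnant: no → false
  prior myocardial infarction: yes → true
  informed consent signed: no → false
  eGFR ≤ 74 mL/min: 22 ≤ 74 is true
  systolic BP > 195 mmHg: 193 > 195 is false
  enrolling site = D: D == D is true
  systolic BP > 171 mmHg: 193 > 171 is true
  BMI ≤ 40.5: 26.2 ≤ 40.5 is true
  systolic BP ≥ 155 mmHg: 193 ≥ 155 is true
  years since diagnosis ≥ 5 years: 11 ≥ 5 is true
  NOT allergy to study drug: yes → false
  on anticoagulants: no → false
  HbA1c > 7.5%: 5.1 > 7.5 is false
Combine:
[1.1.1.1] true AND false = false
[1.1.1.2] true OR false = true
[1.1.1.3] exactly-one(false, true) = true
[1.1.1.4.1] false OR true = true
[1.1.1.4] NOT true = false
[1.1.1] false OR true OR true OR false = true
[1.1] NOT true = false
[1] NOT false = true
[2.1.2] true AND true = true
[2.1] false OR true = true
[2.2] true OR true OR true = true
[2.3.2] false AND false = false
[2.3] false → false (antecedent false ⇒ implication holds) = true
[2] true AND true AND true = true
[root] true AND true = true
Overall: true → enrolled

Enrolled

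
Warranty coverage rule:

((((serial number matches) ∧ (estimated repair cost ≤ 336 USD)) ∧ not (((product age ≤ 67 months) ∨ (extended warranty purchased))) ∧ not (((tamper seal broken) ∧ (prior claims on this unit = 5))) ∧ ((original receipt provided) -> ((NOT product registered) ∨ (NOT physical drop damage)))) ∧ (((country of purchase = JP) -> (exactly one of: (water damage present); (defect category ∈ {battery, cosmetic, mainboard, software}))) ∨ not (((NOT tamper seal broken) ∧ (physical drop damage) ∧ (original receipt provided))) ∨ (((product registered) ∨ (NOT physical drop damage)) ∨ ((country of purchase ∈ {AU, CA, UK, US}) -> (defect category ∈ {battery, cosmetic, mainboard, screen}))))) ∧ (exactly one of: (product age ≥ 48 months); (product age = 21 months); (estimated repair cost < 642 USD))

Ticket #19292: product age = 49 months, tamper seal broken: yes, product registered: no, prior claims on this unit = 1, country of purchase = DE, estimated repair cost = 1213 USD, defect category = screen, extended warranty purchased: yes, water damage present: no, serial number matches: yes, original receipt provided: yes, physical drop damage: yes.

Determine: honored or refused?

Atomic conditions:
  serial number matches: yes → true
  estimated repair cost ≤ 336 USD: 1213 ≤ 336 is false
  product age ≤ 67 months: 49 ≤ 67 is true
  extended warranty purchased: yes → true
  tamper seal broken: yes → true
  prior claims on this unit = 5: 1 == 5 is false
  original receipt provided: yes → true
  NOT product registered: no → true
  NOT physical drop damage: yes → false
  country of purchase = JP: DE == JP is false
  water damage present: no → false
  defect category ∈ {battery, cosmetic, mainboard, software}: screen is not in the set → false
  NOT tamper seal broken: yes → false
  physical drop damage: yes → true
  product registered: no → false
  country of purchase ∈ {AU, CA, UK, US}: DE is not in the set → false
  defect category ∈ {battery, cosmetic, mainboard, screen}: screen is in the set → true
  product age ≥ 48 months: 49 ≥ 48 is true
  product age = 21 months: 49 == 21 is false
  estimated repair cost < 642 USD: 1213 < 642 is false
Combine:
[1.1.1] true AND false = false
[1.1.2.1] true OR true = true
[1.1.2] NOT true = false
[1.1.3.1] true AND false = false
[1.1.3] NOT false = true
[1.1.4.2] true OR false = true
[1.1.4] true → true = true
[1.1] false AND false AND true AND true = false
[1.2.1.2] exactly-one(false, false) = false
[1.2.1] false → false (antecedent false ⇒ implication holds) = true
[1.2.2.1] false AND true AND true = false
[1.2.2] NOT false = true
[1.2.3.1] false OR false = false
[1.2.3.2] false → true (antecedent false ⇒ implication holds) = true
[1.2.3] false OR true = true
[1.2] true OR true OR true = true
[1] false AND true = false
[2] exactly-one(true, false, false) = true
[root] false AND true = false
Overall: false → refused

Refused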